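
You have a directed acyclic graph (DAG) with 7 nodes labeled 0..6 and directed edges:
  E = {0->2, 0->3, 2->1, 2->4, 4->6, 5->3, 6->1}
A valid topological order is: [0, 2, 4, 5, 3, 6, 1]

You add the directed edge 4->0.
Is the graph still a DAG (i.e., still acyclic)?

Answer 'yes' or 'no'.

Answer: no

Derivation:
Given toposort: [0, 2, 4, 5, 3, 6, 1]
Position of 4: index 2; position of 0: index 0
New edge 4->0: backward (u after v in old order)
Backward edge: old toposort is now invalid. Check if this creates a cycle.
Does 0 already reach 4? Reachable from 0: [0, 1, 2, 3, 4, 6]. YES -> cycle!
Still a DAG? no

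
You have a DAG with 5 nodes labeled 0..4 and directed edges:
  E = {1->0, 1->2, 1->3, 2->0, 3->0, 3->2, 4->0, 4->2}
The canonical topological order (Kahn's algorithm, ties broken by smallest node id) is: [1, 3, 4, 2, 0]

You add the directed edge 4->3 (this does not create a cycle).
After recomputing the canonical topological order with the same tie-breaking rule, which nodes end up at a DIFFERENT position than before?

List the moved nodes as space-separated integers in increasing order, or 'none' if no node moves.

Old toposort: [1, 3, 4, 2, 0]
Added edge 4->3
Recompute Kahn (smallest-id tiebreak):
  initial in-degrees: [4, 0, 3, 2, 0]
  ready (indeg=0): [1, 4]
  pop 1: indeg[0]->3; indeg[2]->2; indeg[3]->1 | ready=[4] | order so far=[1]
  pop 4: indeg[0]->2; indeg[2]->1; indeg[3]->0 | ready=[3] | order so far=[1, 4]
  pop 3: indeg[0]->1; indeg[2]->0 | ready=[2] | order so far=[1, 4, 3]
  pop 2: indeg[0]->0 | ready=[0] | order so far=[1, 4, 3, 2]
  pop 0: no out-edges | ready=[] | order so far=[1, 4, 3, 2, 0]
New canonical toposort: [1, 4, 3, 2, 0]
Compare positions:
  Node 0: index 4 -> 4 (same)
  Node 1: index 0 -> 0 (same)
  Node 2: index 3 -> 3 (same)
  Node 3: index 1 -> 2 (moved)
  Node 4: index 2 -> 1 (moved)
Nodes that changed position: 3 4

Answer: 3 4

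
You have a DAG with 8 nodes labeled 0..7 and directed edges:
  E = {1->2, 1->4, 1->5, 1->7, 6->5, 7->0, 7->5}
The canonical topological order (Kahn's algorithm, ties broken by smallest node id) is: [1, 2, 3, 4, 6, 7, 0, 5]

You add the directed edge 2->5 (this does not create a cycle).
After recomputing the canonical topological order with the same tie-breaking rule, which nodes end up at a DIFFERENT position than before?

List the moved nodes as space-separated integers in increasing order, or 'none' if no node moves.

Old toposort: [1, 2, 3, 4, 6, 7, 0, 5]
Added edge 2->5
Recompute Kahn (smallest-id tiebreak):
  initial in-degrees: [1, 0, 1, 0, 1, 4, 0, 1]
  ready (indeg=0): [1, 3, 6]
  pop 1: indeg[2]->0; indeg[4]->0; indeg[5]->3; indeg[7]->0 | ready=[2, 3, 4, 6, 7] | order so far=[1]
  pop 2: indeg[5]->2 | ready=[3, 4, 6, 7] | order so far=[1, 2]
  pop 3: no out-edges | ready=[4, 6, 7] | order so far=[1, 2, 3]
  pop 4: no out-edges | ready=[6, 7] | order so far=[1, 2, 3, 4]
  pop 6: indeg[5]->1 | ready=[7] | order so far=[1, 2, 3, 4, 6]
  pop 7: indeg[0]->0; indeg[5]->0 | ready=[0, 5] | order so far=[1, 2, 3, 4, 6, 7]
  pop 0: no out-edges | ready=[5] | order so far=[1, 2, 3, 4, 6, 7, 0]
  pop 5: no out-edges | ready=[] | order so far=[1, 2, 3, 4, 6, 7, 0, 5]
New canonical toposort: [1, 2, 3, 4, 6, 7, 0, 5]
Compare positions:
  Node 0: index 6 -> 6 (same)
  Node 1: index 0 -> 0 (same)
  Node 2: index 1 -> 1 (same)
  Node 3: index 2 -> 2 (same)
  Node 4: index 3 -> 3 (same)
  Node 5: index 7 -> 7 (same)
  Node 6: index 4 -> 4 (same)
  Node 7: index 5 -> 5 (same)
Nodes that changed position: none

Answer: none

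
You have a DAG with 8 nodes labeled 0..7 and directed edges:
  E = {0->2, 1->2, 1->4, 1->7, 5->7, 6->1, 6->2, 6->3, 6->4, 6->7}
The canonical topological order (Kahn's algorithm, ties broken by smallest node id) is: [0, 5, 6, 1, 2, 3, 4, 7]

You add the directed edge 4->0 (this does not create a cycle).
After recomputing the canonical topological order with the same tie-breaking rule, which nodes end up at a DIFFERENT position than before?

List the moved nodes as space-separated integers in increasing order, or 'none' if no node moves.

Old toposort: [0, 5, 6, 1, 2, 3, 4, 7]
Added edge 4->0
Recompute Kahn (smallest-id tiebreak):
  initial in-degrees: [1, 1, 3, 1, 2, 0, 0, 3]
  ready (indeg=0): [5, 6]
  pop 5: indeg[7]->2 | ready=[6] | order so far=[5]
  pop 6: indeg[1]->0; indeg[2]->2; indeg[3]->0; indeg[4]->1; indeg[7]->1 | ready=[1, 3] | order so far=[5, 6]
  pop 1: indeg[2]->1; indeg[4]->0; indeg[7]->0 | ready=[3, 4, 7] | order so far=[5, 6, 1]
  pop 3: no out-edges | ready=[4, 7] | order so far=[5, 6, 1, 3]
  pop 4: indeg[0]->0 | ready=[0, 7] | order so far=[5, 6, 1, 3, 4]
  pop 0: indeg[2]->0 | ready=[2, 7] | order so far=[5, 6, 1, 3, 4, 0]
  pop 2: no out-edges | ready=[7] | order so far=[5, 6, 1, 3, 4, 0, 2]
  pop 7: no out-edges | ready=[] | order so far=[5, 6, 1, 3, 4, 0, 2, 7]
New canonical toposort: [5, 6, 1, 3, 4, 0, 2, 7]
Compare positions:
  Node 0: index 0 -> 5 (moved)
  Node 1: index 3 -> 2 (moved)
  Node 2: index 4 -> 6 (moved)
  Node 3: index 5 -> 3 (moved)
  Node 4: index 6 -> 4 (moved)
  Node 5: index 1 -> 0 (moved)
  Node 6: index 2 -> 1 (moved)
  Node 7: index 7 -> 7 (same)
Nodes that changed position: 0 1 2 3 4 5 6

Answer: 0 1 2 3 4 5 6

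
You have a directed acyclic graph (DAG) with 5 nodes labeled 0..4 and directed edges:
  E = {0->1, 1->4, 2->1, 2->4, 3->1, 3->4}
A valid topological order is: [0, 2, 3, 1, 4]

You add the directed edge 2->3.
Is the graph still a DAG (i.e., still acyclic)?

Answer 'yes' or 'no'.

Answer: yes

Derivation:
Given toposort: [0, 2, 3, 1, 4]
Position of 2: index 1; position of 3: index 2
New edge 2->3: forward
Forward edge: respects the existing order. Still a DAG, same toposort still valid.
Still a DAG? yes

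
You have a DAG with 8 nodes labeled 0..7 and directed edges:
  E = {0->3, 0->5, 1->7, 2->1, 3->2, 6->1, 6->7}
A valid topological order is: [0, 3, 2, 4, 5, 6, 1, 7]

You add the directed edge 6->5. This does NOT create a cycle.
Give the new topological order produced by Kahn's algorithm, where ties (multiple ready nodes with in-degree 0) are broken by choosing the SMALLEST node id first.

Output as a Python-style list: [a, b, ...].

Answer: [0, 3, 2, 4, 6, 1, 5, 7]

Derivation:
Old toposort: [0, 3, 2, 4, 5, 6, 1, 7]
Added edge: 6->5
Position of 6 (5) > position of 5 (4). Must reorder: 6 must now come before 5.
Run Kahn's algorithm (break ties by smallest node id):
  initial in-degrees: [0, 2, 1, 1, 0, 2, 0, 2]
  ready (indeg=0): [0, 4, 6]
  pop 0: indeg[3]->0; indeg[5]->1 | ready=[3, 4, 6] | order so far=[0]
  pop 3: indeg[2]->0 | ready=[2, 4, 6] | order so far=[0, 3]
  pop 2: indeg[1]->1 | ready=[4, 6] | order so far=[0, 3, 2]
  pop 4: no out-edges | ready=[6] | order so far=[0, 3, 2, 4]
  pop 6: indeg[1]->0; indeg[5]->0; indeg[7]->1 | ready=[1, 5] | order so far=[0, 3, 2, 4, 6]
  pop 1: indeg[7]->0 | ready=[5, 7] | order so far=[0, 3, 2, 4, 6, 1]
  pop 5: no out-edges | ready=[7] | order so far=[0, 3, 2, 4, 6, 1, 5]
  pop 7: no out-edges | ready=[] | order so far=[0, 3, 2, 4, 6, 1, 5, 7]
  Result: [0, 3, 2, 4, 6, 1, 5, 7]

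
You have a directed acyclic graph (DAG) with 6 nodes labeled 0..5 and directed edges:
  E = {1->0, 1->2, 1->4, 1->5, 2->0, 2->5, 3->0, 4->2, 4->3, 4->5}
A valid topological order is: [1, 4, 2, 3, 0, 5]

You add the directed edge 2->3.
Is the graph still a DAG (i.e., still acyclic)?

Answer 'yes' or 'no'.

Given toposort: [1, 4, 2, 3, 0, 5]
Position of 2: index 2; position of 3: index 3
New edge 2->3: forward
Forward edge: respects the existing order. Still a DAG, same toposort still valid.
Still a DAG? yes

Answer: yes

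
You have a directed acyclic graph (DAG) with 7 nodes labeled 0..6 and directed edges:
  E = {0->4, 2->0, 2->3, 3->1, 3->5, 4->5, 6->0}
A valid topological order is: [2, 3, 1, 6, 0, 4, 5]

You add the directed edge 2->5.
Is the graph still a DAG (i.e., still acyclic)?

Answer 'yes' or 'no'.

Answer: yes

Derivation:
Given toposort: [2, 3, 1, 6, 0, 4, 5]
Position of 2: index 0; position of 5: index 6
New edge 2->5: forward
Forward edge: respects the existing order. Still a DAG, same toposort still valid.
Still a DAG? yes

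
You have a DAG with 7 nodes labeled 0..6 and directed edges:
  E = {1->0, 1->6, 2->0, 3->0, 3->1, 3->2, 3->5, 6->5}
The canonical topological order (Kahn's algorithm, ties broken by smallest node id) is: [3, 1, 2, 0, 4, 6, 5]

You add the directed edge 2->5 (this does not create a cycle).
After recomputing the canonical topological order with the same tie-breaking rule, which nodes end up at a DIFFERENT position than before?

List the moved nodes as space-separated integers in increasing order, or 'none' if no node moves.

Old toposort: [3, 1, 2, 0, 4, 6, 5]
Added edge 2->5
Recompute Kahn (smallest-id tiebreak):
  initial in-degrees: [3, 1, 1, 0, 0, 3, 1]
  ready (indeg=0): [3, 4]
  pop 3: indeg[0]->2; indeg[1]->0; indeg[2]->0; indeg[5]->2 | ready=[1, 2, 4] | order so far=[3]
  pop 1: indeg[0]->1; indeg[6]->0 | ready=[2, 4, 6] | order so far=[3, 1]
  pop 2: indeg[0]->0; indeg[5]->1 | ready=[0, 4, 6] | order so far=[3, 1, 2]
  pop 0: no out-edges | ready=[4, 6] | order so far=[3, 1, 2, 0]
  pop 4: no out-edges | ready=[6] | order so far=[3, 1, 2, 0, 4]
  pop 6: indeg[5]->0 | ready=[5] | order so far=[3, 1, 2, 0, 4, 6]
  pop 5: no out-edges | ready=[] | order so far=[3, 1, 2, 0, 4, 6, 5]
New canonical toposort: [3, 1, 2, 0, 4, 6, 5]
Compare positions:
  Node 0: index 3 -> 3 (same)
  Node 1: index 1 -> 1 (same)
  Node 2: index 2 -> 2 (same)
  Node 3: index 0 -> 0 (same)
  Node 4: index 4 -> 4 (same)
  Node 5: index 6 -> 6 (same)
  Node 6: index 5 -> 5 (same)
Nodes that changed position: none

Answer: none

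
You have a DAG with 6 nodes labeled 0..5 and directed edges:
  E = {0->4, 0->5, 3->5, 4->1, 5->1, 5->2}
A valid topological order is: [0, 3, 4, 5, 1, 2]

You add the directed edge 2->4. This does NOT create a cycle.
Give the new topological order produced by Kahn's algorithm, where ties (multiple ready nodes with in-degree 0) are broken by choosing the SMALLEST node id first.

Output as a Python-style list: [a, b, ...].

Old toposort: [0, 3, 4, 5, 1, 2]
Added edge: 2->4
Position of 2 (5) > position of 4 (2). Must reorder: 2 must now come before 4.
Run Kahn's algorithm (break ties by smallest node id):
  initial in-degrees: [0, 2, 1, 0, 2, 2]
  ready (indeg=0): [0, 3]
  pop 0: indeg[4]->1; indeg[5]->1 | ready=[3] | order so far=[0]
  pop 3: indeg[5]->0 | ready=[5] | order so far=[0, 3]
  pop 5: indeg[1]->1; indeg[2]->0 | ready=[2] | order so far=[0, 3, 5]
  pop 2: indeg[4]->0 | ready=[4] | order so far=[0, 3, 5, 2]
  pop 4: indeg[1]->0 | ready=[1] | order so far=[0, 3, 5, 2, 4]
  pop 1: no out-edges | ready=[] | order so far=[0, 3, 5, 2, 4, 1]
  Result: [0, 3, 5, 2, 4, 1]

Answer: [0, 3, 5, 2, 4, 1]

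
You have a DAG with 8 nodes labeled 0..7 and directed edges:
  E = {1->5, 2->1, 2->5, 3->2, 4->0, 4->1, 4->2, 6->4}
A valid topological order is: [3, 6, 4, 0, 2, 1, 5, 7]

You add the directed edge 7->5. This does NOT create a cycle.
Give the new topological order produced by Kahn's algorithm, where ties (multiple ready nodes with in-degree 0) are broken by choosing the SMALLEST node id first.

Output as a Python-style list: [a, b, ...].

Answer: [3, 6, 4, 0, 2, 1, 7, 5]

Derivation:
Old toposort: [3, 6, 4, 0, 2, 1, 5, 7]
Added edge: 7->5
Position of 7 (7) > position of 5 (6). Must reorder: 7 must now come before 5.
Run Kahn's algorithm (break ties by smallest node id):
  initial in-degrees: [1, 2, 2, 0, 1, 3, 0, 0]
  ready (indeg=0): [3, 6, 7]
  pop 3: indeg[2]->1 | ready=[6, 7] | order so far=[3]
  pop 6: indeg[4]->0 | ready=[4, 7] | order so far=[3, 6]
  pop 4: indeg[0]->0; indeg[1]->1; indeg[2]->0 | ready=[0, 2, 7] | order so far=[3, 6, 4]
  pop 0: no out-edges | ready=[2, 7] | order so far=[3, 6, 4, 0]
  pop 2: indeg[1]->0; indeg[5]->2 | ready=[1, 7] | order so far=[3, 6, 4, 0, 2]
  pop 1: indeg[5]->1 | ready=[7] | order so far=[3, 6, 4, 0, 2, 1]
  pop 7: indeg[5]->0 | ready=[5] | order so far=[3, 6, 4, 0, 2, 1, 7]
  pop 5: no out-edges | ready=[] | order so far=[3, 6, 4, 0, 2, 1, 7, 5]
  Result: [3, 6, 4, 0, 2, 1, 7, 5]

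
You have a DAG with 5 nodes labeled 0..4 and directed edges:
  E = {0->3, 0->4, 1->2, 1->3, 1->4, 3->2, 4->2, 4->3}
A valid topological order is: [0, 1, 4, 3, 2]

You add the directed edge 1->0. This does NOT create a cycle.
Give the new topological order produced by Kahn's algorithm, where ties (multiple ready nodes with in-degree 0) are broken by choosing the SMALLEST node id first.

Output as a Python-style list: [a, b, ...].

Old toposort: [0, 1, 4, 3, 2]
Added edge: 1->0
Position of 1 (1) > position of 0 (0). Must reorder: 1 must now come before 0.
Run Kahn's algorithm (break ties by smallest node id):
  initial in-degrees: [1, 0, 3, 3, 2]
  ready (indeg=0): [1]
  pop 1: indeg[0]->0; indeg[2]->2; indeg[3]->2; indeg[4]->1 | ready=[0] | order so far=[1]
  pop 0: indeg[3]->1; indeg[4]->0 | ready=[4] | order so far=[1, 0]
  pop 4: indeg[2]->1; indeg[3]->0 | ready=[3] | order so far=[1, 0, 4]
  pop 3: indeg[2]->0 | ready=[2] | order so far=[1, 0, 4, 3]
  pop 2: no out-edges | ready=[] | order so far=[1, 0, 4, 3, 2]
  Result: [1, 0, 4, 3, 2]

Answer: [1, 0, 4, 3, 2]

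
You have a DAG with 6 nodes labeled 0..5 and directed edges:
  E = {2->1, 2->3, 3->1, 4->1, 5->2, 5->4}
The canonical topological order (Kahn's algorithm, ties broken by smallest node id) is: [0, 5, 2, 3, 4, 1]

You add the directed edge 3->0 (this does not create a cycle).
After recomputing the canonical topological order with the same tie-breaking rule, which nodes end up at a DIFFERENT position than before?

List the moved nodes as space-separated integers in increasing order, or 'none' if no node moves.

Old toposort: [0, 5, 2, 3, 4, 1]
Added edge 3->0
Recompute Kahn (smallest-id tiebreak):
  initial in-degrees: [1, 3, 1, 1, 1, 0]
  ready (indeg=0): [5]
  pop 5: indeg[2]->0; indeg[4]->0 | ready=[2, 4] | order so far=[5]
  pop 2: indeg[1]->2; indeg[3]->0 | ready=[3, 4] | order so far=[5, 2]
  pop 3: indeg[0]->0; indeg[1]->1 | ready=[0, 4] | order so far=[5, 2, 3]
  pop 0: no out-edges | ready=[4] | order so far=[5, 2, 3, 0]
  pop 4: indeg[1]->0 | ready=[1] | order so far=[5, 2, 3, 0, 4]
  pop 1: no out-edges | ready=[] | order so far=[5, 2, 3, 0, 4, 1]
New canonical toposort: [5, 2, 3, 0, 4, 1]
Compare positions:
  Node 0: index 0 -> 3 (moved)
  Node 1: index 5 -> 5 (same)
  Node 2: index 2 -> 1 (moved)
  Node 3: index 3 -> 2 (moved)
  Node 4: index 4 -> 4 (same)
  Node 5: index 1 -> 0 (moved)
Nodes that changed position: 0 2 3 5

Answer: 0 2 3 5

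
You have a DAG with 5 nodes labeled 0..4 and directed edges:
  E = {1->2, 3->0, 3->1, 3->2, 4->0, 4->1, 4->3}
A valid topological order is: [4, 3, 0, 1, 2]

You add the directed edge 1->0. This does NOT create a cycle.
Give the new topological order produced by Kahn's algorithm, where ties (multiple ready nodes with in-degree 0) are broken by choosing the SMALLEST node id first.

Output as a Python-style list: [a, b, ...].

Old toposort: [4, 3, 0, 1, 2]
Added edge: 1->0
Position of 1 (3) > position of 0 (2). Must reorder: 1 must now come before 0.
Run Kahn's algorithm (break ties by smallest node id):
  initial in-degrees: [3, 2, 2, 1, 0]
  ready (indeg=0): [4]
  pop 4: indeg[0]->2; indeg[1]->1; indeg[3]->0 | ready=[3] | order so far=[4]
  pop 3: indeg[0]->1; indeg[1]->0; indeg[2]->1 | ready=[1] | order so far=[4, 3]
  pop 1: indeg[0]->0; indeg[2]->0 | ready=[0, 2] | order so far=[4, 3, 1]
  pop 0: no out-edges | ready=[2] | order so far=[4, 3, 1, 0]
  pop 2: no out-edges | ready=[] | order so far=[4, 3, 1, 0, 2]
  Result: [4, 3, 1, 0, 2]

Answer: [4, 3, 1, 0, 2]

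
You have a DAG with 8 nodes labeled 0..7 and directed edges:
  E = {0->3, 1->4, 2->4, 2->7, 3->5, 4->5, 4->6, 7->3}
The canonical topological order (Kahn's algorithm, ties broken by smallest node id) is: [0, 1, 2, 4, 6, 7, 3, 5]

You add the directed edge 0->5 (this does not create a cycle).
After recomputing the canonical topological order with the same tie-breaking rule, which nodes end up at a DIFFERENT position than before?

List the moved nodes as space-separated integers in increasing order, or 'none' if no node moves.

Old toposort: [0, 1, 2, 4, 6, 7, 3, 5]
Added edge 0->5
Recompute Kahn (smallest-id tiebreak):
  initial in-degrees: [0, 0, 0, 2, 2, 3, 1, 1]
  ready (indeg=0): [0, 1, 2]
  pop 0: indeg[3]->1; indeg[5]->2 | ready=[1, 2] | order so far=[0]
  pop 1: indeg[4]->1 | ready=[2] | order so far=[0, 1]
  pop 2: indeg[4]->0; indeg[7]->0 | ready=[4, 7] | order so far=[0, 1, 2]
  pop 4: indeg[5]->1; indeg[6]->0 | ready=[6, 7] | order so far=[0, 1, 2, 4]
  pop 6: no out-edges | ready=[7] | order so far=[0, 1, 2, 4, 6]
  pop 7: indeg[3]->0 | ready=[3] | order so far=[0, 1, 2, 4, 6, 7]
  pop 3: indeg[5]->0 | ready=[5] | order so far=[0, 1, 2, 4, 6, 7, 3]
  pop 5: no out-edges | ready=[] | order so far=[0, 1, 2, 4, 6, 7, 3, 5]
New canonical toposort: [0, 1, 2, 4, 6, 7, 3, 5]
Compare positions:
  Node 0: index 0 -> 0 (same)
  Node 1: index 1 -> 1 (same)
  Node 2: index 2 -> 2 (same)
  Node 3: index 6 -> 6 (same)
  Node 4: index 3 -> 3 (same)
  Node 5: index 7 -> 7 (same)
  Node 6: index 4 -> 4 (same)
  Node 7: index 5 -> 5 (same)
Nodes that changed position: none

Answer: none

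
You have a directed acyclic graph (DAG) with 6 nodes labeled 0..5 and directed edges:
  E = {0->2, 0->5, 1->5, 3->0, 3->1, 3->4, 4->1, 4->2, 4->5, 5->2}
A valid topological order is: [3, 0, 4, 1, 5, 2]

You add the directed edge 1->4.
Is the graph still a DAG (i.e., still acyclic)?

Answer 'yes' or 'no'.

Given toposort: [3, 0, 4, 1, 5, 2]
Position of 1: index 3; position of 4: index 2
New edge 1->4: backward (u after v in old order)
Backward edge: old toposort is now invalid. Check if this creates a cycle.
Does 4 already reach 1? Reachable from 4: [1, 2, 4, 5]. YES -> cycle!
Still a DAG? no

Answer: no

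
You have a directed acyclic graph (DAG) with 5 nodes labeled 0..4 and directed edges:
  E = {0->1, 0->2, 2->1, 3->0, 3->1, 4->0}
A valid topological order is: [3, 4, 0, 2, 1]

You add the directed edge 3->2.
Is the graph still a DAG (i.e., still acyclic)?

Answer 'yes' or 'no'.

Given toposort: [3, 4, 0, 2, 1]
Position of 3: index 0; position of 2: index 3
New edge 3->2: forward
Forward edge: respects the existing order. Still a DAG, same toposort still valid.
Still a DAG? yes

Answer: yes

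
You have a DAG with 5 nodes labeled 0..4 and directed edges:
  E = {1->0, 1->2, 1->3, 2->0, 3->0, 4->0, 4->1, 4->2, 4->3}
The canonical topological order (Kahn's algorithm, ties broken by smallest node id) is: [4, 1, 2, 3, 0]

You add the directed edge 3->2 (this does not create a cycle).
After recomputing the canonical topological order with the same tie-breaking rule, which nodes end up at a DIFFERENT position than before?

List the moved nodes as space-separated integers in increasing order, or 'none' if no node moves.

Old toposort: [4, 1, 2, 3, 0]
Added edge 3->2
Recompute Kahn (smallest-id tiebreak):
  initial in-degrees: [4, 1, 3, 2, 0]
  ready (indeg=0): [4]
  pop 4: indeg[0]->3; indeg[1]->0; indeg[2]->2; indeg[3]->1 | ready=[1] | order so far=[4]
  pop 1: indeg[0]->2; indeg[2]->1; indeg[3]->0 | ready=[3] | order so far=[4, 1]
  pop 3: indeg[0]->1; indeg[2]->0 | ready=[2] | order so far=[4, 1, 3]
  pop 2: indeg[0]->0 | ready=[0] | order so far=[4, 1, 3, 2]
  pop 0: no out-edges | ready=[] | order so far=[4, 1, 3, 2, 0]
New canonical toposort: [4, 1, 3, 2, 0]
Compare positions:
  Node 0: index 4 -> 4 (same)
  Node 1: index 1 -> 1 (same)
  Node 2: index 2 -> 3 (moved)
  Node 3: index 3 -> 2 (moved)
  Node 4: index 0 -> 0 (same)
Nodes that changed position: 2 3

Answer: 2 3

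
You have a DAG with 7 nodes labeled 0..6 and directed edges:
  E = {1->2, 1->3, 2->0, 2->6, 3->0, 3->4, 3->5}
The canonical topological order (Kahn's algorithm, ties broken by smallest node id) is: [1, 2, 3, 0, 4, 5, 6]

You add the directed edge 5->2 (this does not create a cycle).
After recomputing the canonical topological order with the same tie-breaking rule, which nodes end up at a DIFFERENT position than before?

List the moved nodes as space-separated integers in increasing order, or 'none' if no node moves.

Old toposort: [1, 2, 3, 0, 4, 5, 6]
Added edge 5->2
Recompute Kahn (smallest-id tiebreak):
  initial in-degrees: [2, 0, 2, 1, 1, 1, 1]
  ready (indeg=0): [1]
  pop 1: indeg[2]->1; indeg[3]->0 | ready=[3] | order so far=[1]
  pop 3: indeg[0]->1; indeg[4]->0; indeg[5]->0 | ready=[4, 5] | order so far=[1, 3]
  pop 4: no out-edges | ready=[5] | order so far=[1, 3, 4]
  pop 5: indeg[2]->0 | ready=[2] | order so far=[1, 3, 4, 5]
  pop 2: indeg[0]->0; indeg[6]->0 | ready=[0, 6] | order so far=[1, 3, 4, 5, 2]
  pop 0: no out-edges | ready=[6] | order so far=[1, 3, 4, 5, 2, 0]
  pop 6: no out-edges | ready=[] | order so far=[1, 3, 4, 5, 2, 0, 6]
New canonical toposort: [1, 3, 4, 5, 2, 0, 6]
Compare positions:
  Node 0: index 3 -> 5 (moved)
  Node 1: index 0 -> 0 (same)
  Node 2: index 1 -> 4 (moved)
  Node 3: index 2 -> 1 (moved)
  Node 4: index 4 -> 2 (moved)
  Node 5: index 5 -> 3 (moved)
  Node 6: index 6 -> 6 (same)
Nodes that changed position: 0 2 3 4 5

Answer: 0 2 3 4 5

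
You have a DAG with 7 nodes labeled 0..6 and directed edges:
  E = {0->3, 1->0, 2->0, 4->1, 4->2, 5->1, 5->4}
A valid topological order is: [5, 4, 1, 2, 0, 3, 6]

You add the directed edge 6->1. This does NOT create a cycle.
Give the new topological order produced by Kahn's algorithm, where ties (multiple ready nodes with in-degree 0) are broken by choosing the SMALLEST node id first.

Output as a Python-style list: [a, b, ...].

Old toposort: [5, 4, 1, 2, 0, 3, 6]
Added edge: 6->1
Position of 6 (6) > position of 1 (2). Must reorder: 6 must now come before 1.
Run Kahn's algorithm (break ties by smallest node id):
  initial in-degrees: [2, 3, 1, 1, 1, 0, 0]
  ready (indeg=0): [5, 6]
  pop 5: indeg[1]->2; indeg[4]->0 | ready=[4, 6] | order so far=[5]
  pop 4: indeg[1]->1; indeg[2]->0 | ready=[2, 6] | order so far=[5, 4]
  pop 2: indeg[0]->1 | ready=[6] | order so far=[5, 4, 2]
  pop 6: indeg[1]->0 | ready=[1] | order so far=[5, 4, 2, 6]
  pop 1: indeg[0]->0 | ready=[0] | order so far=[5, 4, 2, 6, 1]
  pop 0: indeg[3]->0 | ready=[3] | order so far=[5, 4, 2, 6, 1, 0]
  pop 3: no out-edges | ready=[] | order so far=[5, 4, 2, 6, 1, 0, 3]
  Result: [5, 4, 2, 6, 1, 0, 3]

Answer: [5, 4, 2, 6, 1, 0, 3]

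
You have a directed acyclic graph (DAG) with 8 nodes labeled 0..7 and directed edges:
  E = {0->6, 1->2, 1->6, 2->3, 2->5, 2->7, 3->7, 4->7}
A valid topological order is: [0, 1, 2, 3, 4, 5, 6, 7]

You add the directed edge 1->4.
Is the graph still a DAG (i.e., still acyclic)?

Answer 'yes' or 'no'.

Given toposort: [0, 1, 2, 3, 4, 5, 6, 7]
Position of 1: index 1; position of 4: index 4
New edge 1->4: forward
Forward edge: respects the existing order. Still a DAG, same toposort still valid.
Still a DAG? yes

Answer: yes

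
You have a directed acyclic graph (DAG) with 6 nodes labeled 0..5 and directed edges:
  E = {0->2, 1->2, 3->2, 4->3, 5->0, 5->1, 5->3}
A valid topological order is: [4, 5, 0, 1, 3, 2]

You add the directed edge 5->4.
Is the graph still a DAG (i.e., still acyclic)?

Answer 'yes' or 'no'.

Given toposort: [4, 5, 0, 1, 3, 2]
Position of 5: index 1; position of 4: index 0
New edge 5->4: backward (u after v in old order)
Backward edge: old toposort is now invalid. Check if this creates a cycle.
Does 4 already reach 5? Reachable from 4: [2, 3, 4]. NO -> still a DAG (reorder needed).
Still a DAG? yes

Answer: yes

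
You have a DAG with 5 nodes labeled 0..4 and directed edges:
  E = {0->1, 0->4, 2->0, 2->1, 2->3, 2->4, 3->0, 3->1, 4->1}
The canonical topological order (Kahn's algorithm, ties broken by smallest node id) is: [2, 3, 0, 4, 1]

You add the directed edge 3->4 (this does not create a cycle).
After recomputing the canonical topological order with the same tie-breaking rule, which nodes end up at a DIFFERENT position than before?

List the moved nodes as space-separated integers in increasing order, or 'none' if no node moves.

Answer: none

Derivation:
Old toposort: [2, 3, 0, 4, 1]
Added edge 3->4
Recompute Kahn (smallest-id tiebreak):
  initial in-degrees: [2, 4, 0, 1, 3]
  ready (indeg=0): [2]
  pop 2: indeg[0]->1; indeg[1]->3; indeg[3]->0; indeg[4]->2 | ready=[3] | order so far=[2]
  pop 3: indeg[0]->0; indeg[1]->2; indeg[4]->1 | ready=[0] | order so far=[2, 3]
  pop 0: indeg[1]->1; indeg[4]->0 | ready=[4] | order so far=[2, 3, 0]
  pop 4: indeg[1]->0 | ready=[1] | order so far=[2, 3, 0, 4]
  pop 1: no out-edges | ready=[] | order so far=[2, 3, 0, 4, 1]
New canonical toposort: [2, 3, 0, 4, 1]
Compare positions:
  Node 0: index 2 -> 2 (same)
  Node 1: index 4 -> 4 (same)
  Node 2: index 0 -> 0 (same)
  Node 3: index 1 -> 1 (same)
  Node 4: index 3 -> 3 (same)
Nodes that changed position: none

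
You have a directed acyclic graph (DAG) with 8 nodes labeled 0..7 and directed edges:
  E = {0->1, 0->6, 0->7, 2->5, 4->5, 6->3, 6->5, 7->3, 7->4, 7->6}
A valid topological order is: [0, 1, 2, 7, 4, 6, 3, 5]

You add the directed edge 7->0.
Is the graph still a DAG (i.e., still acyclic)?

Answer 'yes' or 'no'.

Answer: no

Derivation:
Given toposort: [0, 1, 2, 7, 4, 6, 3, 5]
Position of 7: index 3; position of 0: index 0
New edge 7->0: backward (u after v in old order)
Backward edge: old toposort is now invalid. Check if this creates a cycle.
Does 0 already reach 7? Reachable from 0: [0, 1, 3, 4, 5, 6, 7]. YES -> cycle!
Still a DAG? no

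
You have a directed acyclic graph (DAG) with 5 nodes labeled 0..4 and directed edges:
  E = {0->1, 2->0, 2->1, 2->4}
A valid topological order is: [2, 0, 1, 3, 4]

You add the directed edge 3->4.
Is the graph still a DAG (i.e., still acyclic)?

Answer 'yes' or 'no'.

Answer: yes

Derivation:
Given toposort: [2, 0, 1, 3, 4]
Position of 3: index 3; position of 4: index 4
New edge 3->4: forward
Forward edge: respects the existing order. Still a DAG, same toposort still valid.
Still a DAG? yes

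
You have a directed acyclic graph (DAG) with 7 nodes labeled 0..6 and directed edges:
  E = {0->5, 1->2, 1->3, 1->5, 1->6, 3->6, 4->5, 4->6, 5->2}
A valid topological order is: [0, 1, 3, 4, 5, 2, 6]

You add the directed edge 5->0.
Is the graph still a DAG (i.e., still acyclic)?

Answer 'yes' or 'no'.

Given toposort: [0, 1, 3, 4, 5, 2, 6]
Position of 5: index 4; position of 0: index 0
New edge 5->0: backward (u after v in old order)
Backward edge: old toposort is now invalid. Check if this creates a cycle.
Does 0 already reach 5? Reachable from 0: [0, 2, 5]. YES -> cycle!
Still a DAG? no

Answer: no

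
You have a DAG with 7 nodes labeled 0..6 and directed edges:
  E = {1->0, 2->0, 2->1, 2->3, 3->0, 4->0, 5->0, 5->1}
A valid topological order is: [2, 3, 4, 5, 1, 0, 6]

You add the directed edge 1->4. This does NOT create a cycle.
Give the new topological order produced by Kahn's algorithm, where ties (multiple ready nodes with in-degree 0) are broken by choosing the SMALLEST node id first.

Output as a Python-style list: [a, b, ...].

Answer: [2, 3, 5, 1, 4, 0, 6]

Derivation:
Old toposort: [2, 3, 4, 5, 1, 0, 6]
Added edge: 1->4
Position of 1 (4) > position of 4 (2). Must reorder: 1 must now come before 4.
Run Kahn's algorithm (break ties by smallest node id):
  initial in-degrees: [5, 2, 0, 1, 1, 0, 0]
  ready (indeg=0): [2, 5, 6]
  pop 2: indeg[0]->4; indeg[1]->1; indeg[3]->0 | ready=[3, 5, 6] | order so far=[2]
  pop 3: indeg[0]->3 | ready=[5, 6] | order so far=[2, 3]
  pop 5: indeg[0]->2; indeg[1]->0 | ready=[1, 6] | order so far=[2, 3, 5]
  pop 1: indeg[0]->1; indeg[4]->0 | ready=[4, 6] | order so far=[2, 3, 5, 1]
  pop 4: indeg[0]->0 | ready=[0, 6] | order so far=[2, 3, 5, 1, 4]
  pop 0: no out-edges | ready=[6] | order so far=[2, 3, 5, 1, 4, 0]
  pop 6: no out-edges | ready=[] | order so far=[2, 3, 5, 1, 4, 0, 6]
  Result: [2, 3, 5, 1, 4, 0, 6]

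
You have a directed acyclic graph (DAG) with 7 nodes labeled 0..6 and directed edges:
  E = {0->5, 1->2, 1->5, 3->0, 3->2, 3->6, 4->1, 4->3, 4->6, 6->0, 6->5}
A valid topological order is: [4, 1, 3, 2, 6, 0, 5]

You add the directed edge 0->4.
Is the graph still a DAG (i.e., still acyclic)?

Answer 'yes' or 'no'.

Given toposort: [4, 1, 3, 2, 6, 0, 5]
Position of 0: index 5; position of 4: index 0
New edge 0->4: backward (u after v in old order)
Backward edge: old toposort is now invalid. Check if this creates a cycle.
Does 4 already reach 0? Reachable from 4: [0, 1, 2, 3, 4, 5, 6]. YES -> cycle!
Still a DAG? no

Answer: no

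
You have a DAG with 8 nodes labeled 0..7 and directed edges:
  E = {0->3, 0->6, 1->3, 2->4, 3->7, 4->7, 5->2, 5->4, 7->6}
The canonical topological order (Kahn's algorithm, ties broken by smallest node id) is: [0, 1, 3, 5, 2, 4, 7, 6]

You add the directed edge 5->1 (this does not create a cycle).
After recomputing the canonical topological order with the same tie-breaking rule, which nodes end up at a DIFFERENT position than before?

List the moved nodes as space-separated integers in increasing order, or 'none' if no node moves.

Answer: 1 2 3 5

Derivation:
Old toposort: [0, 1, 3, 5, 2, 4, 7, 6]
Added edge 5->1
Recompute Kahn (smallest-id tiebreak):
  initial in-degrees: [0, 1, 1, 2, 2, 0, 2, 2]
  ready (indeg=0): [0, 5]
  pop 0: indeg[3]->1; indeg[6]->1 | ready=[5] | order so far=[0]
  pop 5: indeg[1]->0; indeg[2]->0; indeg[4]->1 | ready=[1, 2] | order so far=[0, 5]
  pop 1: indeg[3]->0 | ready=[2, 3] | order so far=[0, 5, 1]
  pop 2: indeg[4]->0 | ready=[3, 4] | order so far=[0, 5, 1, 2]
  pop 3: indeg[7]->1 | ready=[4] | order so far=[0, 5, 1, 2, 3]
  pop 4: indeg[7]->0 | ready=[7] | order so far=[0, 5, 1, 2, 3, 4]
  pop 7: indeg[6]->0 | ready=[6] | order so far=[0, 5, 1, 2, 3, 4, 7]
  pop 6: no out-edges | ready=[] | order so far=[0, 5, 1, 2, 3, 4, 7, 6]
New canonical toposort: [0, 5, 1, 2, 3, 4, 7, 6]
Compare positions:
  Node 0: index 0 -> 0 (same)
  Node 1: index 1 -> 2 (moved)
  Node 2: index 4 -> 3 (moved)
  Node 3: index 2 -> 4 (moved)
  Node 4: index 5 -> 5 (same)
  Node 5: index 3 -> 1 (moved)
  Node 6: index 7 -> 7 (same)
  Node 7: index 6 -> 6 (same)
Nodes that changed position: 1 2 3 5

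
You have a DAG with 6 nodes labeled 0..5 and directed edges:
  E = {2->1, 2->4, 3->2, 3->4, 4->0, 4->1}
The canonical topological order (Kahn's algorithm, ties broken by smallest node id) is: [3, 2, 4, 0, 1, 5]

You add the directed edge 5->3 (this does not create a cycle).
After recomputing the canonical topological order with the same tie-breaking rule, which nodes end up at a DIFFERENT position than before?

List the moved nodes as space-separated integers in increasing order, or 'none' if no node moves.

Old toposort: [3, 2, 4, 0, 1, 5]
Added edge 5->3
Recompute Kahn (smallest-id tiebreak):
  initial in-degrees: [1, 2, 1, 1, 2, 0]
  ready (indeg=0): [5]
  pop 5: indeg[3]->0 | ready=[3] | order so far=[5]
  pop 3: indeg[2]->0; indeg[4]->1 | ready=[2] | order so far=[5, 3]
  pop 2: indeg[1]->1; indeg[4]->0 | ready=[4] | order so far=[5, 3, 2]
  pop 4: indeg[0]->0; indeg[1]->0 | ready=[0, 1] | order so far=[5, 3, 2, 4]
  pop 0: no out-edges | ready=[1] | order so far=[5, 3, 2, 4, 0]
  pop 1: no out-edges | ready=[] | order so far=[5, 3, 2, 4, 0, 1]
New canonical toposort: [5, 3, 2, 4, 0, 1]
Compare positions:
  Node 0: index 3 -> 4 (moved)
  Node 1: index 4 -> 5 (moved)
  Node 2: index 1 -> 2 (moved)
  Node 3: index 0 -> 1 (moved)
  Node 4: index 2 -> 3 (moved)
  Node 5: index 5 -> 0 (moved)
Nodes that changed position: 0 1 2 3 4 5

Answer: 0 1 2 3 4 5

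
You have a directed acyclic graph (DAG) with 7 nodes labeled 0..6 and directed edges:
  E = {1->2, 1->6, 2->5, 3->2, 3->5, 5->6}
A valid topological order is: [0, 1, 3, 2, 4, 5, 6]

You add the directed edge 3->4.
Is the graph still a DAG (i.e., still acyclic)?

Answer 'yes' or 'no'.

Given toposort: [0, 1, 3, 2, 4, 5, 6]
Position of 3: index 2; position of 4: index 4
New edge 3->4: forward
Forward edge: respects the existing order. Still a DAG, same toposort still valid.
Still a DAG? yes

Answer: yes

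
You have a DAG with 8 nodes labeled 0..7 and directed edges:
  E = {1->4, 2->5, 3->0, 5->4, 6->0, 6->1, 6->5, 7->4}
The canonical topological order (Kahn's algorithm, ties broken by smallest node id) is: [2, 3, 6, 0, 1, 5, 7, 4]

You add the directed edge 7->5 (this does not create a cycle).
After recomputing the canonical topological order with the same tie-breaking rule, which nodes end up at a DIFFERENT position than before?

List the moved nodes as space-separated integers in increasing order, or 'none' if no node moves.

Answer: 5 7

Derivation:
Old toposort: [2, 3, 6, 0, 1, 5, 7, 4]
Added edge 7->5
Recompute Kahn (smallest-id tiebreak):
  initial in-degrees: [2, 1, 0, 0, 3, 3, 0, 0]
  ready (indeg=0): [2, 3, 6, 7]
  pop 2: indeg[5]->2 | ready=[3, 6, 7] | order so far=[2]
  pop 3: indeg[0]->1 | ready=[6, 7] | order so far=[2, 3]
  pop 6: indeg[0]->0; indeg[1]->0; indeg[5]->1 | ready=[0, 1, 7] | order so far=[2, 3, 6]
  pop 0: no out-edges | ready=[1, 7] | order so far=[2, 3, 6, 0]
  pop 1: indeg[4]->2 | ready=[7] | order so far=[2, 3, 6, 0, 1]
  pop 7: indeg[4]->1; indeg[5]->0 | ready=[5] | order so far=[2, 3, 6, 0, 1, 7]
  pop 5: indeg[4]->0 | ready=[4] | order so far=[2, 3, 6, 0, 1, 7, 5]
  pop 4: no out-edges | ready=[] | order so far=[2, 3, 6, 0, 1, 7, 5, 4]
New canonical toposort: [2, 3, 6, 0, 1, 7, 5, 4]
Compare positions:
  Node 0: index 3 -> 3 (same)
  Node 1: index 4 -> 4 (same)
  Node 2: index 0 -> 0 (same)
  Node 3: index 1 -> 1 (same)
  Node 4: index 7 -> 7 (same)
  Node 5: index 5 -> 6 (moved)
  Node 6: index 2 -> 2 (same)
  Node 7: index 6 -> 5 (moved)
Nodes that changed position: 5 7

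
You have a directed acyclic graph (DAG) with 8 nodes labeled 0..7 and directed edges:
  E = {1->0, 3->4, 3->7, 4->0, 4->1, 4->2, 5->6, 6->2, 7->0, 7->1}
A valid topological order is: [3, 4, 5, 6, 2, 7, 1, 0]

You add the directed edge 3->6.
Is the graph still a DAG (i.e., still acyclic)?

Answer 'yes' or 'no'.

Answer: yes

Derivation:
Given toposort: [3, 4, 5, 6, 2, 7, 1, 0]
Position of 3: index 0; position of 6: index 3
New edge 3->6: forward
Forward edge: respects the existing order. Still a DAG, same toposort still valid.
Still a DAG? yes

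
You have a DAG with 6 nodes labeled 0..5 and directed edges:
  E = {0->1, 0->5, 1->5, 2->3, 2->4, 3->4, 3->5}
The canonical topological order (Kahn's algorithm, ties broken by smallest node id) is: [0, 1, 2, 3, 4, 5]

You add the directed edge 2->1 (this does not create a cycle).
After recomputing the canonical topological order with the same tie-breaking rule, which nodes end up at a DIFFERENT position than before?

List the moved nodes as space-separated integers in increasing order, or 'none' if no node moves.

Old toposort: [0, 1, 2, 3, 4, 5]
Added edge 2->1
Recompute Kahn (smallest-id tiebreak):
  initial in-degrees: [0, 2, 0, 1, 2, 3]
  ready (indeg=0): [0, 2]
  pop 0: indeg[1]->1; indeg[5]->2 | ready=[2] | order so far=[0]
  pop 2: indeg[1]->0; indeg[3]->0; indeg[4]->1 | ready=[1, 3] | order so far=[0, 2]
  pop 1: indeg[5]->1 | ready=[3] | order so far=[0, 2, 1]
  pop 3: indeg[4]->0; indeg[5]->0 | ready=[4, 5] | order so far=[0, 2, 1, 3]
  pop 4: no out-edges | ready=[5] | order so far=[0, 2, 1, 3, 4]
  pop 5: no out-edges | ready=[] | order so far=[0, 2, 1, 3, 4, 5]
New canonical toposort: [0, 2, 1, 3, 4, 5]
Compare positions:
  Node 0: index 0 -> 0 (same)
  Node 1: index 1 -> 2 (moved)
  Node 2: index 2 -> 1 (moved)
  Node 3: index 3 -> 3 (same)
  Node 4: index 4 -> 4 (same)
  Node 5: index 5 -> 5 (same)
Nodes that changed position: 1 2

Answer: 1 2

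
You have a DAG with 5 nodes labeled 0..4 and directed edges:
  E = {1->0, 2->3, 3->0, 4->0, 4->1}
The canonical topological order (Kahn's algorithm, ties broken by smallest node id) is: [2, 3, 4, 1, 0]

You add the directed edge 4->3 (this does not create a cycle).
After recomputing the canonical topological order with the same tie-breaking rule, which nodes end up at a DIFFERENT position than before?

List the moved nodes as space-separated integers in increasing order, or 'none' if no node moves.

Old toposort: [2, 3, 4, 1, 0]
Added edge 4->3
Recompute Kahn (smallest-id tiebreak):
  initial in-degrees: [3, 1, 0, 2, 0]
  ready (indeg=0): [2, 4]
  pop 2: indeg[3]->1 | ready=[4] | order so far=[2]
  pop 4: indeg[0]->2; indeg[1]->0; indeg[3]->0 | ready=[1, 3] | order so far=[2, 4]
  pop 1: indeg[0]->1 | ready=[3] | order so far=[2, 4, 1]
  pop 3: indeg[0]->0 | ready=[0] | order so far=[2, 4, 1, 3]
  pop 0: no out-edges | ready=[] | order so far=[2, 4, 1, 3, 0]
New canonical toposort: [2, 4, 1, 3, 0]
Compare positions:
  Node 0: index 4 -> 4 (same)
  Node 1: index 3 -> 2 (moved)
  Node 2: index 0 -> 0 (same)
  Node 3: index 1 -> 3 (moved)
  Node 4: index 2 -> 1 (moved)
Nodes that changed position: 1 3 4

Answer: 1 3 4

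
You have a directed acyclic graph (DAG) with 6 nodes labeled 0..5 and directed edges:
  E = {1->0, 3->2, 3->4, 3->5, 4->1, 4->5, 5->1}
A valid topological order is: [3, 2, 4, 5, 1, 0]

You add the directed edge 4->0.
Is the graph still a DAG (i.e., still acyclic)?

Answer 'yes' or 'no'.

Answer: yes

Derivation:
Given toposort: [3, 2, 4, 5, 1, 0]
Position of 4: index 2; position of 0: index 5
New edge 4->0: forward
Forward edge: respects the existing order. Still a DAG, same toposort still valid.
Still a DAG? yes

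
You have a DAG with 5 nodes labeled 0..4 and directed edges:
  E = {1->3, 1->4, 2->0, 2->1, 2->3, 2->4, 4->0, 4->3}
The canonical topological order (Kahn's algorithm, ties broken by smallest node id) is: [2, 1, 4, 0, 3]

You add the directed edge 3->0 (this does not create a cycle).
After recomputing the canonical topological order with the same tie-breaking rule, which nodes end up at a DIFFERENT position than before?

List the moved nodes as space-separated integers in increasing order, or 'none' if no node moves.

Old toposort: [2, 1, 4, 0, 3]
Added edge 3->0
Recompute Kahn (smallest-id tiebreak):
  initial in-degrees: [3, 1, 0, 3, 2]
  ready (indeg=0): [2]
  pop 2: indeg[0]->2; indeg[1]->0; indeg[3]->2; indeg[4]->1 | ready=[1] | order so far=[2]
  pop 1: indeg[3]->1; indeg[4]->0 | ready=[4] | order so far=[2, 1]
  pop 4: indeg[0]->1; indeg[3]->0 | ready=[3] | order so far=[2, 1, 4]
  pop 3: indeg[0]->0 | ready=[0] | order so far=[2, 1, 4, 3]
  pop 0: no out-edges | ready=[] | order so far=[2, 1, 4, 3, 0]
New canonical toposort: [2, 1, 4, 3, 0]
Compare positions:
  Node 0: index 3 -> 4 (moved)
  Node 1: index 1 -> 1 (same)
  Node 2: index 0 -> 0 (same)
  Node 3: index 4 -> 3 (moved)
  Node 4: index 2 -> 2 (same)
Nodes that changed position: 0 3

Answer: 0 3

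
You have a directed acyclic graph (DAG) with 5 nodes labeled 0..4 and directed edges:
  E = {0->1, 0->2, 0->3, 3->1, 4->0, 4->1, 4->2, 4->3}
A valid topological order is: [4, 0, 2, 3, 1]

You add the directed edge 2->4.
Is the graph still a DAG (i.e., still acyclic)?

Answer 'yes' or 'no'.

Answer: no

Derivation:
Given toposort: [4, 0, 2, 3, 1]
Position of 2: index 2; position of 4: index 0
New edge 2->4: backward (u after v in old order)
Backward edge: old toposort is now invalid. Check if this creates a cycle.
Does 4 already reach 2? Reachable from 4: [0, 1, 2, 3, 4]. YES -> cycle!
Still a DAG? no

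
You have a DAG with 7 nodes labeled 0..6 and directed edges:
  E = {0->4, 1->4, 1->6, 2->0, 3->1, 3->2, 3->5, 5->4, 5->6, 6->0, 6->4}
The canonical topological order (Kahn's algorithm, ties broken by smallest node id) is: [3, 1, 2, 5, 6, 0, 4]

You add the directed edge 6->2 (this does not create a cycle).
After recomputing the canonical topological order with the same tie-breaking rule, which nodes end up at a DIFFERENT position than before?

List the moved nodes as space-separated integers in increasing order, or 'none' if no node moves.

Answer: 2 5 6

Derivation:
Old toposort: [3, 1, 2, 5, 6, 0, 4]
Added edge 6->2
Recompute Kahn (smallest-id tiebreak):
  initial in-degrees: [2, 1, 2, 0, 4, 1, 2]
  ready (indeg=0): [3]
  pop 3: indeg[1]->0; indeg[2]->1; indeg[5]->0 | ready=[1, 5] | order so far=[3]
  pop 1: indeg[4]->3; indeg[6]->1 | ready=[5] | order so far=[3, 1]
  pop 5: indeg[4]->2; indeg[6]->0 | ready=[6] | order so far=[3, 1, 5]
  pop 6: indeg[0]->1; indeg[2]->0; indeg[4]->1 | ready=[2] | order so far=[3, 1, 5, 6]
  pop 2: indeg[0]->0 | ready=[0] | order so far=[3, 1, 5, 6, 2]
  pop 0: indeg[4]->0 | ready=[4] | order so far=[3, 1, 5, 6, 2, 0]
  pop 4: no out-edges | ready=[] | order so far=[3, 1, 5, 6, 2, 0, 4]
New canonical toposort: [3, 1, 5, 6, 2, 0, 4]
Compare positions:
  Node 0: index 5 -> 5 (same)
  Node 1: index 1 -> 1 (same)
  Node 2: index 2 -> 4 (moved)
  Node 3: index 0 -> 0 (same)
  Node 4: index 6 -> 6 (same)
  Node 5: index 3 -> 2 (moved)
  Node 6: index 4 -> 3 (moved)
Nodes that changed position: 2 5 6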